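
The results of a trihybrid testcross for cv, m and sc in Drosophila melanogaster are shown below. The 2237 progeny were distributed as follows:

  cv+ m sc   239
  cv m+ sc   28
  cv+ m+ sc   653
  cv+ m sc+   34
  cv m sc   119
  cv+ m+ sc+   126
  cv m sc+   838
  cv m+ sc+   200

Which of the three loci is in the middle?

cv

The two most frequent reciprocal classes, cv m sc+ and cv+ m+ sc, are the parental types, so the F1 was cv m sc+ / cv+ m+ sc.
The two rarest classes, cv+ m sc+ and cv m+ sc, are the double crossovers. Comparing them with the parentals, only the cv allele has switched, so cv is the middle locus and the order is m – cv – sc.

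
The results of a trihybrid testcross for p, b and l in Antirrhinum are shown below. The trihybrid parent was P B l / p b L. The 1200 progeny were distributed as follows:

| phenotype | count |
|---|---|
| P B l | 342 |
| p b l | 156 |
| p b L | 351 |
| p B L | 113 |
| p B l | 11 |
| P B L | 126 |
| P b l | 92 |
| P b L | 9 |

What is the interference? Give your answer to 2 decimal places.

The two rarest classes, p B l and P b L, are the double crossovers. Comparing them with the parentals, only the p allele has switched, so p is the middle locus and the order is l – p – b.
l–p: (282 + 20)/1200 = 0.2517; p–b: (205 + 20)/1200 = 0.1875.
Expected DCO frequency = 0.2517 × 0.1875 ≈ 0.04719; observed = 20/1200 ≈ 0.01667.
Coefficient of coincidence = 0.01667/0.04719 ≈ 0.35; interference = 1 − 0.35 = 0.65.

0.65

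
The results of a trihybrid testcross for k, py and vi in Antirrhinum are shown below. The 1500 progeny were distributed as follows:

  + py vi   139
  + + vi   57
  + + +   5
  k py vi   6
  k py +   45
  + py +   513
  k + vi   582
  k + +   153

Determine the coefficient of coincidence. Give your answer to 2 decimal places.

0.48

The two most frequent reciprocal classes, + py + and k + vi, are the parental types, so the F1 was + py + / k + vi.
The two rarest classes, + + + and k py vi, are the double crossovers. Comparing them with the parentals, only the py allele has switched, so py is the middle locus and the order is vi – py – k.
vi–py: (292 + 11)/1500 = 0.2020; py–k: (102 + 11)/1500 = 0.0753.
Expected DCO frequency = 0.2020 × 0.0753 ≈ 0.01521; observed = 11/1500 ≈ 0.00733.
Coefficient of coincidence = 0.00733/0.01521 ≈ 0.48.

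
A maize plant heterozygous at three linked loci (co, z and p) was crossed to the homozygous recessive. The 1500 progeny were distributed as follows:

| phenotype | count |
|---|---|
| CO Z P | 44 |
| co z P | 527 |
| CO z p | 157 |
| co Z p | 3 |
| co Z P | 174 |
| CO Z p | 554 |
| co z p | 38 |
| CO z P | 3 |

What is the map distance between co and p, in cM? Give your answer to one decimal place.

The two most frequent reciprocal classes, CO Z p and co z P, are the parental types, so the F1 was CO Z p / co z P.
The two rarest classes, co Z p and CO z P, are the double crossovers. Comparing them with the parentals, only the co allele has switched, so co is the middle locus and the order is z – co – p.
Crossovers in the co–p interval produce the single-crossover classes CO Z P and co z p (44 + 38 = 82) plus the double crossovers (6).
RF(co–p) = (82 + 6) / 1500 = 88/1500 = 0.0587 → 5.9 cM.

5.9 cM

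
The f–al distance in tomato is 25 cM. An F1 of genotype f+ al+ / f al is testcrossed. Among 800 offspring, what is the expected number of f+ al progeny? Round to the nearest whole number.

100

A map distance of 25 cM corresponds to a recombination frequency of 0.250.
The F1 is f+ al+ / f al, so f+ al is a recombinant gamete class with expected frequency r/2 = 0.250/2 = 0.1250.
Expected number = 0.1250 × 800 = 100.00 ≈ 100.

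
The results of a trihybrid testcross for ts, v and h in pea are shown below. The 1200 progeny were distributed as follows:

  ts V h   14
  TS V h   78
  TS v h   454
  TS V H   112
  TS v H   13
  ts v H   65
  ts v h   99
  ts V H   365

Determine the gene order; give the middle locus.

The two most frequent reciprocal classes, ts V H and TS v h, are the parental types, so the F1 was ts V H / TS v h.
The two rarest classes, ts V h and TS v H, are the double crossovers. Comparing them with the parentals, only the h allele has switched, so h is the middle locus and the order is ts – h – v.

h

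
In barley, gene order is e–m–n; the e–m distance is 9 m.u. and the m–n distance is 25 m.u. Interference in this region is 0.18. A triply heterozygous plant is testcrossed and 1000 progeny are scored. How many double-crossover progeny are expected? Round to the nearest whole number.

Map distances give recombination frequencies of 0.090 and 0.250 for the two intervals.
With interference 0.18 (so coincidence = 0.82), expected double-crossover frequency = 0.090 × 0.250 × 0.82 = 0.01845.
Expected number = 0.01845 × 1000 = 18.45 ≈ 18.

18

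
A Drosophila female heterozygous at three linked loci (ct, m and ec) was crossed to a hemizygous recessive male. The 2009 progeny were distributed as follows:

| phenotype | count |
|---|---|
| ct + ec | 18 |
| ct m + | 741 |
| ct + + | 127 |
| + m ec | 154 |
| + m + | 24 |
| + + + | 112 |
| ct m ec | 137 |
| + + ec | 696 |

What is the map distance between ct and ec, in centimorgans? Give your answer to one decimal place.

The two most frequent reciprocal classes, + + ec and ct m +, are the parental types, so the F1 was + + ec / ct m +.
The two rarest classes, ct + ec and + m +, are the double crossovers. Comparing them with the parentals, only the ct allele has switched, so ct is the middle locus and the order is ec – ct – m.
Crossovers in the ec–ct interval produce the single-crossover classes + + + and ct m ec (112 + 137 = 249) plus the double crossovers (42).
RF(ec–ct) = (249 + 42) / 2009 = 291/2009 = 0.1448 → 14.5 centimorgans.

14.5 centimorgans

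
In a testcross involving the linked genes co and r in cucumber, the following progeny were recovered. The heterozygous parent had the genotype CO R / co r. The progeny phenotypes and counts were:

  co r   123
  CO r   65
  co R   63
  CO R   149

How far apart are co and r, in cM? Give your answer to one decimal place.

32.0 cM

The recombinant classes are CO r and co R: 65 + 63 = 128.
Recombination frequency = 128/400 = 0.3200 ≈ 32.0%, i.e. 32.0 cM.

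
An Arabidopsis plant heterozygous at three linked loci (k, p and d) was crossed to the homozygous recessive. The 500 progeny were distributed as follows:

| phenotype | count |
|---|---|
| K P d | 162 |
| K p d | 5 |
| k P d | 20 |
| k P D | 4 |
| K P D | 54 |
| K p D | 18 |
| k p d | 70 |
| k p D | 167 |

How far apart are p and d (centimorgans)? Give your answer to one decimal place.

26.6 centimorgans

The two most frequent reciprocal classes, K P d and k p D, are the parental types, so the F1 was K P d / k p D.
The two rarest classes, K p d and k P D, are the double crossovers. Comparing them with the parentals, only the p allele has switched, so p is the middle locus and the order is k – p – d.
Crossovers in the p–d interval produce the single-crossover classes K P D and k p d (54 + 70 = 124) plus the double crossovers (9).
RF(p–d) = (124 + 9) / 500 = 133/500 = 0.2660 → 26.6 centimorgans.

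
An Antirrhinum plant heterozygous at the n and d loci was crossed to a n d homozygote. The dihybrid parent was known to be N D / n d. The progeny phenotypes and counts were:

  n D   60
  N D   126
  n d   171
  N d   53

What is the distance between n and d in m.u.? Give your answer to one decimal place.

The recombinant classes are N d and n D: 53 + 60 = 113.
Recombination frequency = 113/410 = 0.2756 ≈ 27.6%, i.e. 27.6 m.u.

27.6 m.u.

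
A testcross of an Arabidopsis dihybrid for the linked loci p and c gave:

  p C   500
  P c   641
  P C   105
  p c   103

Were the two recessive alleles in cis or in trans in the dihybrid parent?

The two most frequent classes are P c (641) and p C (500); these are the parental (non-recombinant) types.
So the F1 carried P c on one chromosome and p C on the other — the recessive alleles are on opposite chromosomes (trans / repulsion).

trans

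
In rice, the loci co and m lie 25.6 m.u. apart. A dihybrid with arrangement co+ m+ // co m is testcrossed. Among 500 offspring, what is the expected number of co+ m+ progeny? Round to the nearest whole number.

A map distance of 25.6 m.u. corresponds to a recombination frequency of 0.256.
The F1 is co+ m+ / co m, so co+ m+ is a parental gamete class with expected frequency (1 − r)/2 = 0.744/2 = 0.3720.
Expected number = 0.3720 × 500 = 186.00 ≈ 186.

186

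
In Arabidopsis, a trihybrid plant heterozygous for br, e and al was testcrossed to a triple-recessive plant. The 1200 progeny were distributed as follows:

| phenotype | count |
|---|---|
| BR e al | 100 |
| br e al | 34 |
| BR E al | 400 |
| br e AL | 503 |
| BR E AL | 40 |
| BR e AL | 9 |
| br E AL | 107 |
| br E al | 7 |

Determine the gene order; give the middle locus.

The two most frequent reciprocal classes, BR E al and br e AL, are the parental types, so the F1 was BR E al / br e AL.
The two rarest classes, br E al and BR e AL, are the double crossovers. Comparing them with the parentals, only the br allele has switched, so br is the middle locus and the order is e – br – al.

br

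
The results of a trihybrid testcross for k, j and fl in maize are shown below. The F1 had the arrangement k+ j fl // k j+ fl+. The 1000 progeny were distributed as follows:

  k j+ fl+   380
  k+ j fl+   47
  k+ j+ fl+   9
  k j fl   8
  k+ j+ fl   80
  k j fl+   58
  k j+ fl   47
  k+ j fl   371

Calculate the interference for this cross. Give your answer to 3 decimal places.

0.012

The two rarest classes, k j fl and k+ j+ fl+, are the double crossovers. Comparing them with the parentals, only the k allele has switched, so k is the middle locus and the order is fl – k – j.
fl–k: (94 + 17)/1000 = 0.1110; k–j: (138 + 17)/1000 = 0.1550.
Expected DCO frequency = 0.1110 × 0.1550 ≈ 0.01721; observed = 17/1000 ≈ 0.01700.
Coefficient of coincidence = 0.01700/0.01721 ≈ 0.988; interference = 1 − 0.988 = 0.012.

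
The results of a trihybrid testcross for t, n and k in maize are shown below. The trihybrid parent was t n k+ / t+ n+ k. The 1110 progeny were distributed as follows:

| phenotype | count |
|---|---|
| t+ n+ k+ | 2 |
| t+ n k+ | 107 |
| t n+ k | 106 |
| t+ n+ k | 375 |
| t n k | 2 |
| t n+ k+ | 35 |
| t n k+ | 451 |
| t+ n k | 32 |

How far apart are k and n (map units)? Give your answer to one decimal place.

6.4 map units

The two rarest classes, t n k and t+ n+ k+, are the double crossovers. Comparing them with the parentals, only the k allele has switched, so k is the middle locus and the order is n – k – t.
Crossovers in the n–k interval produce the single-crossover classes t n+ k+ and t+ n k (35 + 32 = 67) plus the double crossovers (4).
RF(n–k) = (67 + 4) / 1110 = 71/1110 = 0.0640 → 6.4 map units.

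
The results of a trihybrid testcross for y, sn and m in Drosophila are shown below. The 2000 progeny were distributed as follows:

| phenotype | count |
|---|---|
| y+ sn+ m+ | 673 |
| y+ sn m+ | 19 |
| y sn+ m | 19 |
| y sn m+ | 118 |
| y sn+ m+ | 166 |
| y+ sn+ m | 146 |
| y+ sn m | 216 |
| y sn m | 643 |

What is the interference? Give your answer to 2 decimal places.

0.40

The two most frequent reciprocal classes, y sn m and y+ sn+ m+, are the parental types, so the F1 was y sn m / y+ sn+ m+.
The two rarest classes, y sn+ m and y+ sn m+, are the double crossovers. Comparing them with the parentals, only the sn allele has switched, so sn is the middle locus and the order is y – sn – m.
y–sn: (382 + 38)/2000 = 0.2100; sn–m: (264 + 38)/2000 = 0.1510.
Expected DCO frequency = 0.2100 × 0.1510 ≈ 0.03171; observed = 38/2000 ≈ 0.01900.
Coefficient of coincidence = 0.01900/0.03171 ≈ 0.60; interference = 1 − 0.60 = 0.40.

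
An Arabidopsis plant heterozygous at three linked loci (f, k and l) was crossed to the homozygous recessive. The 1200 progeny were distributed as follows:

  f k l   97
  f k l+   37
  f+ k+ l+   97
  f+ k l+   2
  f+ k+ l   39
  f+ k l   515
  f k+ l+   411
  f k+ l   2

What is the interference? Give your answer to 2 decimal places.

0.70

The two most frequent reciprocal classes, f+ k l and f k+ l+, are the parental types, so the F1 was f+ k l / f k+ l+.
The two rarest classes, f+ k l+ and f k+ l, are the double crossovers. Comparing them with the parentals, only the l allele has switched, so l is the middle locus and the order is k – l – f.
k–l: (76 + 4)/1200 = 0.0667; l–f: (194 + 4)/1200 = 0.1650.
Expected DCO frequency = 0.0667 × 0.1650 ≈ 0.01101; observed = 4/1200 ≈ 0.00333.
Coefficient of coincidence = 0.00333/0.01101 ≈ 0.30; interference = 1 − 0.30 = 0.70.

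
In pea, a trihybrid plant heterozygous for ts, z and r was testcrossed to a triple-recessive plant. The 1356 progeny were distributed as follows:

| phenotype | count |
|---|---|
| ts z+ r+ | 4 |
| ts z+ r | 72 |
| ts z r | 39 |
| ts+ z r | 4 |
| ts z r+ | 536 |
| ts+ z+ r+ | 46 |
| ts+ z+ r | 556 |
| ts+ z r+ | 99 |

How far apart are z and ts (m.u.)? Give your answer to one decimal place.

The two most frequent reciprocal classes, ts+ z+ r and ts z r+, are the parental types, so the F1 was ts+ z+ r / ts z r+.
The two rarest classes, ts+ z r and ts z+ r+, are the double crossovers. Comparing them with the parentals, only the z allele has switched, so z is the middle locus and the order is r – z – ts.
Crossovers in the z–ts interval produce the single-crossover classes ts z+ r and ts+ z r+ (72 + 99 = 171) plus the double crossovers (8).
RF(z–ts) = (171 + 8) / 1356 = 179/1356 = 0.1320 → 13.2 m.u.

13.2 m.u.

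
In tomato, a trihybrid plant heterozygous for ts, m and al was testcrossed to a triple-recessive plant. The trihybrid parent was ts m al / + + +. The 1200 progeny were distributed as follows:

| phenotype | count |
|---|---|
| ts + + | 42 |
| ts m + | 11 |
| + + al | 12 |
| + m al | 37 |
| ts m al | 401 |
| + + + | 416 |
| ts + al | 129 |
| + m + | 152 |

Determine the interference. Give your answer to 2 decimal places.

The two rarest classes, ts m + and + + al, are the double crossovers. Comparing them with the parentals, only the al allele has switched, so al is the middle locus and the order is m – al – ts.
m–al: (281 + 23)/1200 = 0.2533; al–ts: (79 + 23)/1200 = 0.0850.
Expected DCO frequency = 0.2533 × 0.0850 ≈ 0.02153; observed = 23/1200 ≈ 0.01917.
Coefficient of coincidence = 0.01917/0.02153 ≈ 0.89; interference = 1 − 0.89 = 0.11.

0.11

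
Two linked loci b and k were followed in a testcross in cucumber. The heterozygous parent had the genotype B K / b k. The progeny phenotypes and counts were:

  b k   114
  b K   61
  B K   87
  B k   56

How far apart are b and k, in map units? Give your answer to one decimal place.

36.8 map units

The recombinant classes are B k and b K: 56 + 61 = 117.
Recombination frequency = 117/318 = 0.3679 ≈ 36.8%, i.e. 36.8 map units.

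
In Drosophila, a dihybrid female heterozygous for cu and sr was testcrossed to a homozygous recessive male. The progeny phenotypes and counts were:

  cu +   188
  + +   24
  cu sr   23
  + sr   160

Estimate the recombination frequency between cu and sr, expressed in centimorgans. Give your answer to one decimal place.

The two most frequent classes, + sr (160) and cu + (188), are the parental types, so the F1 was + sr / cu +.
The recombinant classes are + + and cu sr: 24 + 23 = 47.
Recombination frequency = 47/395 = 0.1190 ≈ 11.9%, i.e. 11.9 centimorgans.

11.9 centimorgans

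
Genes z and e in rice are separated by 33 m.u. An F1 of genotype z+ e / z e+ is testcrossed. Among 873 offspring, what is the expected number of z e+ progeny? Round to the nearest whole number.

292

A map distance of 33 m.u. corresponds to a recombination frequency of 0.330.
The F1 is z+ e / z e+, so z e+ is a parental gamete class with expected frequency (1 − r)/2 = 0.670/2 = 0.3350.
Expected number = 0.3350 × 873 = 292.45 ≈ 292.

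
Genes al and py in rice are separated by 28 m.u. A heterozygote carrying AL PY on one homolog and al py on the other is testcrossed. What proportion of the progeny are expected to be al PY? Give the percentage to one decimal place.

14.0%

A map distance of 28 m.u. corresponds to a recombination frequency of 0.280.
The F1 is AL PY / al py, so al PY is a recombinant gamete class with expected frequency r/2 = 0.280/2 = 0.1400.
That is 0.1400 = 14.0% of the progeny.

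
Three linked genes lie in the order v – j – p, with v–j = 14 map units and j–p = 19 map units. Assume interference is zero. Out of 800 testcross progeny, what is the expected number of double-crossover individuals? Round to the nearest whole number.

Map distances give recombination frequencies of 0.140 and 0.190 for the two intervals.
With no interference, expected double-crossover frequency = 0.140 × 0.190 = 0.02660.
Expected number = 0.02660 × 800 = 21.28 ≈ 21.

21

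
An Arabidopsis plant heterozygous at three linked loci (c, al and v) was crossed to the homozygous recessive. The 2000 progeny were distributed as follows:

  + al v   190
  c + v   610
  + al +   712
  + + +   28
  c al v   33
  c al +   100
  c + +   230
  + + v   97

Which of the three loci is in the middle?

The two most frequent reciprocal classes, c + v and + al +, are the parental types, so the F1 was c + v / + al +.
The two rarest classes, c al v and + + +, are the double crossovers. Comparing them with the parentals, only the al allele has switched, so al is the middle locus and the order is c – al – v.

al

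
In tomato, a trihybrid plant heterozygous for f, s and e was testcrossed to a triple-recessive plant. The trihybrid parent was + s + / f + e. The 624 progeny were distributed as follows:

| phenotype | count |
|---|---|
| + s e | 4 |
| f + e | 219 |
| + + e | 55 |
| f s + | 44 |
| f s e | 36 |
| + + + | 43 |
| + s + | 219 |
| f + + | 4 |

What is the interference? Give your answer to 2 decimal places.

0.46

The two rarest classes, + s e and f + +, are the double crossovers. Comparing them with the parentals, only the e allele has switched, so e is the middle locus and the order is f – e – s.
f–e: (99 + 8)/624 = 0.1715; e–s: (79 + 8)/624 = 0.1394.
Expected DCO frequency = 0.1715 × 0.1394 ≈ 0.02391; observed = 8/624 ≈ 0.01282.
Coefficient of coincidence = 0.01282/0.02391 ≈ 0.54; interference = 1 − 0.54 = 0.46.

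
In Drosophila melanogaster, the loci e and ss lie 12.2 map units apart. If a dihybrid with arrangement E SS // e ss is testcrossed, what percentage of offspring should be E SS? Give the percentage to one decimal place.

A map distance of 12.2 map units corresponds to a recombination frequency of 0.122.
The F1 is E SS / e ss, so E SS is a parental gamete class with expected frequency (1 − r)/2 = 0.878/2 = 0.4390.
That is 0.4390 = 43.9% of the progeny.

43.9%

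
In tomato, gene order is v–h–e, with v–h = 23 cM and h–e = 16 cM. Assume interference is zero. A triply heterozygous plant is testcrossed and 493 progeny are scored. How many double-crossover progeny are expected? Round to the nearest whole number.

18

Map distances give recombination frequencies of 0.230 and 0.160 for the two intervals.
With no interference, expected double-crossover frequency = 0.230 × 0.160 = 0.03680.
Expected number = 0.03680 × 493 = 18.14 ≈ 18.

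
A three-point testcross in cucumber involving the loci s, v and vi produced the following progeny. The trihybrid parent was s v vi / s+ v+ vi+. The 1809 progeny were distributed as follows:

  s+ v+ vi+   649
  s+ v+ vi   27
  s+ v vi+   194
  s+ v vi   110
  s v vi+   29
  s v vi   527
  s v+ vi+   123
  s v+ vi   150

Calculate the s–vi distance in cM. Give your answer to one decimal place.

16.0 cM

The two rarest classes, s v vi+ and s+ v+ vi, are the double crossovers. Comparing them with the parentals, only the vi allele has switched, so vi is the middle locus and the order is s – vi – v.
Crossovers in the s–vi interval produce the single-crossover classes s+ v vi and s v+ vi+ (110 + 123 = 233) plus the double crossovers (56).
RF(s–vi) = (233 + 56) / 1809 = 289/1809 = 0.1598 → 16.0 cM.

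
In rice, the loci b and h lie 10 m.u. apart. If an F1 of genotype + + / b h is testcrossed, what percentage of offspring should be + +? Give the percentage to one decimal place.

A map distance of 10 m.u. corresponds to a recombination frequency of 0.100.
The F1 is + + / b h, so + + is a parental gamete class with expected frequency (1 − r)/2 = 0.900/2 = 0.4500.
That is 0.4500 = 45.0% of the progeny.

45.0%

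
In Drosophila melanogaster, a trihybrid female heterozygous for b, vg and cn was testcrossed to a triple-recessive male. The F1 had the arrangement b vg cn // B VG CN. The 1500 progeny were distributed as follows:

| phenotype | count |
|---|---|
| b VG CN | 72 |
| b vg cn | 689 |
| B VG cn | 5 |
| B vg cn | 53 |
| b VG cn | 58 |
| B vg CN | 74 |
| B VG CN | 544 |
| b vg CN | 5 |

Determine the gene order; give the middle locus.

The two rarest classes, b vg CN and B VG cn, are the double crossovers. Comparing them with the parentals, only the cn allele has switched, so cn is the middle locus and the order is vg – cn – b.

cn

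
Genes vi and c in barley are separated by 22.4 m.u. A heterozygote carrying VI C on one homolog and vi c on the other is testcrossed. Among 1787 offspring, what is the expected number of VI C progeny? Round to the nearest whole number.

693

A map distance of 22.4 m.u. corresponds to a recombination frequency of 0.224.
The F1 is VI C / vi c, so VI C is a parental gamete class with expected frequency (1 − r)/2 = 0.776/2 = 0.3880.
Expected number = 0.3880 × 1787 = 693.36 ≈ 693.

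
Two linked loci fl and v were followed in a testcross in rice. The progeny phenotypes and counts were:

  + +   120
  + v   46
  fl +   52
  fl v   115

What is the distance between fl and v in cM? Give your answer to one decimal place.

The two most frequent classes, + + (120) and fl v (115), are the parental types, so the F1 was + + / fl v.
The recombinant classes are + v and fl +: 46 + 52 = 98.
Recombination frequency = 98/333 = 0.2943 ≈ 29.4%, i.e. 29.4 cM.

29.4 cM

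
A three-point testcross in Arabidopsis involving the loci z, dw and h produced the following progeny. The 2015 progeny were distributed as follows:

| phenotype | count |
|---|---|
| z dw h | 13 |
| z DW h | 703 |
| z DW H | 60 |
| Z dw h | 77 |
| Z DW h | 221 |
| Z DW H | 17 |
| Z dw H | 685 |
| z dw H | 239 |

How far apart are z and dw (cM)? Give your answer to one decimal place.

The two most frequent reciprocal classes, Z dw H and z DW h, are the parental types, so the F1 was Z dw H / z DW h.
The two rarest classes, Z DW H and z dw h, are the double crossovers. Comparing them with the parentals, only the dw allele has switched, so dw is the middle locus and the order is z – dw – h.
Crossovers in the z–dw interval produce the single-crossover classes z dw H and Z DW h (239 + 221 = 460) plus the double crossovers (30).
RF(z–dw) = (460 + 30) / 2015 = 490/2015 = 0.2432 → 24.3 cM.

24.3 cM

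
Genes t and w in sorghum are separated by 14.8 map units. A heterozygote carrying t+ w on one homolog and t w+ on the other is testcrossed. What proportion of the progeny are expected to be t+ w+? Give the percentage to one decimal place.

A map distance of 14.8 map units corresponds to a recombination frequency of 0.148.
The F1 is t+ w / t w+, so t+ w+ is a recombinant gamete class with expected frequency r/2 = 0.148/2 = 0.0740.
That is 0.0740 = 7.4% of the progeny.

7.4%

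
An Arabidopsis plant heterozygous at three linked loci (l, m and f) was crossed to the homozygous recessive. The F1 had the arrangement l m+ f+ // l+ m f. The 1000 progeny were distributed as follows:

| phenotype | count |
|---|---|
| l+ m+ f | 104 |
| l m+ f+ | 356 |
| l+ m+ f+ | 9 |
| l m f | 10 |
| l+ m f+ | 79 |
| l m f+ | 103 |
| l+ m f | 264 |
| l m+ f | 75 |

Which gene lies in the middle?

l

The two rarest classes, l+ m+ f+ and l m f, are the double crossovers. Comparing them with the parentals, only the l allele has switched, so l is the middle locus and the order is m – l – f.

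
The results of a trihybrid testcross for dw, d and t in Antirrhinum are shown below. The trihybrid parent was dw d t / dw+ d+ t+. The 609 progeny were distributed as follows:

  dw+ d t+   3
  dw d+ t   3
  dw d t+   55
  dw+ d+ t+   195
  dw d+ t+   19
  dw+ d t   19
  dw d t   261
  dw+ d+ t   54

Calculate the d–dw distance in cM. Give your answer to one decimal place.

The two rarest classes, dw d+ t and dw+ d t+, are the double crossovers. Comparing them with the parentals, only the d allele has switched, so d is the middle locus and the order is dw – d – t.
Crossovers in the dw–d interval produce the single-crossover classes dw+ d t and dw d+ t+ (19 + 19 = 38) plus the double crossovers (6).
RF(dw–d) = (38 + 6) / 609 = 44/609 = 0.0722 → 7.2 cM.

7.2 cM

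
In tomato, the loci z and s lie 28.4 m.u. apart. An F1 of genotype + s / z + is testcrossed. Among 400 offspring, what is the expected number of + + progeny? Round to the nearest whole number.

A map distance of 28.4 m.u. corresponds to a recombination frequency of 0.284.
The F1 is + s / z +, so + + is a recombinant gamete class with expected frequency r/2 = 0.284/2 = 0.1420.
Expected number = 0.1420 × 400 = 56.80 ≈ 57.

57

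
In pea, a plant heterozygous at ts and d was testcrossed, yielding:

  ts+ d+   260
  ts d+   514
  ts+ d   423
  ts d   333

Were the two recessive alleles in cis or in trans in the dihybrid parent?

trans

The two most frequent classes are ts+ d (423) and ts d+ (514); these are the parental (non-recombinant) types.
So the F1 carried ts+ d on one chromosome and ts d+ on the other — the recessive alleles are on opposite chromosomes (trans / repulsion).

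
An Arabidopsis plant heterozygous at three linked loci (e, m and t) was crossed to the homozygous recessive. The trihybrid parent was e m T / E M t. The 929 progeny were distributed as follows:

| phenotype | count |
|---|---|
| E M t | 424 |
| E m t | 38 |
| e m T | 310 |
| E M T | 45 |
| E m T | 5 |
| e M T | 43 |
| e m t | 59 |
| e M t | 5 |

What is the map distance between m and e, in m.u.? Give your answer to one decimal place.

The two rarest classes, E m T and e M t, are the double crossovers. Comparing them with the parentals, only the e allele has switched, so e is the middle locus and the order is m – e – t.
Crossovers in the m–e interval produce the single-crossover classes e M T and E m t (43 + 38 = 81) plus the double crossovers (10).
RF(m–e) = (81 + 10) / 929 = 91/929 = 0.0980 → 9.8 m.u.

9.8 m.u.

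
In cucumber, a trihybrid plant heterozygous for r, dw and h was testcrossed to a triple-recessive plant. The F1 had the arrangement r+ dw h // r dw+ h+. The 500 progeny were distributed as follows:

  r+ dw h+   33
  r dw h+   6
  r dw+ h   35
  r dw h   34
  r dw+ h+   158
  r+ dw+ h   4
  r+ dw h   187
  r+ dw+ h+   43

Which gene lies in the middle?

dw

The two rarest classes, r+ dw+ h and r dw h+, are the double crossovers. Comparing them with the parentals, only the dw allele has switched, so dw is the middle locus and the order is h – dw – r.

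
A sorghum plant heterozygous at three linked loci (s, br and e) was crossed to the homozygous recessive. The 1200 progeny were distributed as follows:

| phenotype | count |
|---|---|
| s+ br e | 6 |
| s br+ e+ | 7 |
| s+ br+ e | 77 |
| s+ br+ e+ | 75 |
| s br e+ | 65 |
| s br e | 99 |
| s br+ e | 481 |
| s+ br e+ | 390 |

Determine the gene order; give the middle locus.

The two most frequent reciprocal classes, s+ br e+ and s br+ e, are the parental types, so the F1 was s+ br e+ / s br+ e.
The two rarest classes, s+ br e and s br+ e+, are the double crossovers. Comparing them with the parentals, only the e allele has switched, so e is the middle locus and the order is s – e – br.

e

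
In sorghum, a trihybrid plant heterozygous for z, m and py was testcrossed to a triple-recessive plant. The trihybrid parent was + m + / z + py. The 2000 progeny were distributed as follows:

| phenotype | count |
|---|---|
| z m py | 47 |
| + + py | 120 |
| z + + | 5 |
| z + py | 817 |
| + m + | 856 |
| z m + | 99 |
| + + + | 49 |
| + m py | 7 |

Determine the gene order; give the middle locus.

The two rarest classes, + m py and z + +, are the double crossovers. Comparing them with the parentals, only the py allele has switched, so py is the middle locus and the order is m – py – z.

py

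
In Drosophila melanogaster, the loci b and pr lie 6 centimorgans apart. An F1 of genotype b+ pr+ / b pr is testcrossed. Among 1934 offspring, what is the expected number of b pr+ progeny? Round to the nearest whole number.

58

A map distance of 6 centimorgans corresponds to a recombination frequency of 0.060.
The F1 is b+ pr+ / b pr, so b pr+ is a recombinant gamete class with expected frequency r/2 = 0.060/2 = 0.0300.
Expected number = 0.0300 × 1934 = 58.02 ≈ 58.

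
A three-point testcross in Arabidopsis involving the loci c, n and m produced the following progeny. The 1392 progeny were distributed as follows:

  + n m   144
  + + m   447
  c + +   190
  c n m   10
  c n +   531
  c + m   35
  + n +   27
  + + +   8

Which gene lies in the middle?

The two most frequent reciprocal classes, c n + and + + m, are the parental types, so the F1 was c n + / + + m.
The two rarest classes, c n m and + + +, are the double crossovers. Comparing them with the parentals, only the m allele has switched, so m is the middle locus and the order is c – m – n.

m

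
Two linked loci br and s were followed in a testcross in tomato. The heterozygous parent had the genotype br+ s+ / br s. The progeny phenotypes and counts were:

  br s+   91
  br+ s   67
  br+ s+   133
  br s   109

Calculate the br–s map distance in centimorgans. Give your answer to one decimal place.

39.5 centimorgans

The recombinant classes are br+ s and br s+: 67 + 91 = 158.
Recombination frequency = 158/400 = 0.3950 ≈ 39.5%, i.e. 39.5 centimorgans.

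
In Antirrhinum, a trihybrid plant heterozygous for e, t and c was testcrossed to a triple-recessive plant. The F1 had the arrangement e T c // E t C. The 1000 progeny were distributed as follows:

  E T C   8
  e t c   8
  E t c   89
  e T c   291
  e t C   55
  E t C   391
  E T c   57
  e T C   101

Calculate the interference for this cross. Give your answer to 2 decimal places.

The two rarest classes, e t c and E T C, are the double crossovers. Comparing them with the parentals, only the t allele has switched, so t is the middle locus and the order is e – t – c.
e–t: (112 + 16)/1000 = 0.1280; t–c: (190 + 16)/1000 = 0.2060.
Expected DCO frequency = 0.1280 × 0.2060 ≈ 0.02637; observed = 16/1000 ≈ 0.01600.
Coefficient of coincidence = 0.01600/0.02637 ≈ 0.61; interference = 1 − 0.61 = 0.39.

0.39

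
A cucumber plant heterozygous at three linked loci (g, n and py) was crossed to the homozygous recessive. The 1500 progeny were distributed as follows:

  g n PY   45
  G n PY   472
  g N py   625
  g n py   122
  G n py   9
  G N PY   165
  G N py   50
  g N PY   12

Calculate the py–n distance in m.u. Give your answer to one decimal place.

20.5 m.u.

The two most frequent reciprocal classes, g N py and G n PY, are the parental types, so the F1 was g N py / G n PY.
The two rarest classes, g N PY and G n py, are the double crossovers. Comparing them with the parentals, only the py allele has switched, so py is the middle locus and the order is n – py – g.
Crossovers in the n–py interval produce the single-crossover classes g n py and G N PY (122 + 165 = 287) plus the double crossovers (21).
RF(n–py) = (287 + 21) / 1500 = 308/1500 = 0.2053 → 20.5 m.u.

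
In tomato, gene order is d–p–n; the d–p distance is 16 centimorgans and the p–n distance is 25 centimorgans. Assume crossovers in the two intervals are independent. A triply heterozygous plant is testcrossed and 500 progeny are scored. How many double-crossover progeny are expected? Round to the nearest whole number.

20

Map distances give recombination frequencies of 0.160 and 0.250 for the two intervals.
With no interference, expected double-crossover frequency = 0.160 × 0.250 = 0.04000.
Expected number = 0.04000 × 500 = 20.00 ≈ 20.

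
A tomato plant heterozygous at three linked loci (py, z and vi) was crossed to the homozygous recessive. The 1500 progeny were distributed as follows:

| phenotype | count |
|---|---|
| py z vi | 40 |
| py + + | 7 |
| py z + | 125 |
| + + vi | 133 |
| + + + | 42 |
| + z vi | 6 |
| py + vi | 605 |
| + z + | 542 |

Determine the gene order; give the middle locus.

vi

The two most frequent reciprocal classes, + z + and py + vi, are the parental types, so the F1 was + z + / py + vi.
The two rarest classes, + z vi and py + +, are the double crossovers. Comparing them with the parentals, only the vi allele has switched, so vi is the middle locus and the order is py – vi – z.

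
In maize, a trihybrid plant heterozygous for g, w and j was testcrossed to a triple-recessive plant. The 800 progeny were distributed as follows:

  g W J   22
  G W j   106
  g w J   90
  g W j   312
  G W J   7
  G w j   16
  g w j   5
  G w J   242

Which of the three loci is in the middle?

The two most frequent reciprocal classes, G w J and g W j, are the parental types, so the F1 was G w J / g W j.
The two rarest classes, G W J and g w j, are the double crossovers. Comparing them with the parentals, only the w allele has switched, so w is the middle locus and the order is g – w – j.

w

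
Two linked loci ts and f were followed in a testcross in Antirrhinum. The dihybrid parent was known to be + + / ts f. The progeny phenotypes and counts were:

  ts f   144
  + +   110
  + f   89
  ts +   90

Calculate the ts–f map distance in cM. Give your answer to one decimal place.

41.3 cM

The recombinant classes are + f and ts +: 89 + 90 = 179.
Recombination frequency = 179/433 = 0.4134 ≈ 41.3%, i.e. 41.3 cM.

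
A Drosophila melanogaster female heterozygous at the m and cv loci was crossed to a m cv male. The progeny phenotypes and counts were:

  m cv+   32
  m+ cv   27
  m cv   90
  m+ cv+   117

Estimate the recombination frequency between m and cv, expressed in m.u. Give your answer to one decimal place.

22.2 m.u.

The two most frequent classes, m+ cv+ (117) and m cv (90), are the parental types, so the F1 was m+ cv+ / m cv.
The recombinant classes are m+ cv and m cv+: 27 + 32 = 59.
Recombination frequency = 59/266 = 0.2218 ≈ 22.2%, i.e. 22.2 m.u.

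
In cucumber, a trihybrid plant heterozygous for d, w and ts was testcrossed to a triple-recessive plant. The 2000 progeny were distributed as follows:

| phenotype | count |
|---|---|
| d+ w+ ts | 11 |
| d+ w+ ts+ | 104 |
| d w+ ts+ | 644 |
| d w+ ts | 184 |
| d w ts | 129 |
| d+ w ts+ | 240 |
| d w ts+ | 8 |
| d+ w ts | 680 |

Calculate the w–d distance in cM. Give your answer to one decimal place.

12.6 cM

The two most frequent reciprocal classes, d+ w ts and d w+ ts+, are the parental types, so the F1 was d+ w ts / d w+ ts+.
The two rarest classes, d+ w+ ts and d w ts+, are the double crossovers. Comparing them with the parentals, only the w allele has switched, so w is the middle locus and the order is ts – w – d.
Crossovers in the w–d interval produce the single-crossover classes d w ts and d+ w+ ts+ (129 + 104 = 233) plus the double crossovers (19).
RF(w–d) = (233 + 19) / 2000 = 252/2000 = 0.1260 → 12.6 cM.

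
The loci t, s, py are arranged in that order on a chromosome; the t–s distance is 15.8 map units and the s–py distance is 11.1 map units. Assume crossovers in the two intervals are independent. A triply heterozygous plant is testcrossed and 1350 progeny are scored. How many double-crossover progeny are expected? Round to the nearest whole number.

24

Map distances give recombination frequencies of 0.158 and 0.111 for the two intervals.
With no interference, expected double-crossover frequency = 0.158 × 0.111 = 0.01754.
Expected number = 0.01754 × 1350 = 23.68 ≈ 24.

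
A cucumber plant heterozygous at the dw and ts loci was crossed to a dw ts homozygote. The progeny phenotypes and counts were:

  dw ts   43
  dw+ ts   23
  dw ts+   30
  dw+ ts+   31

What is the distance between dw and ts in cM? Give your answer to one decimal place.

The two most frequent classes, dw+ ts+ (31) and dw ts (43), are the parental types, so the F1 was dw+ ts+ / dw ts.
The recombinant classes are dw+ ts and dw ts+: 23 + 30 = 53.
Recombination frequency = 53/127 = 0.4173 ≈ 41.7%, i.e. 41.7 cM.

41.7 cM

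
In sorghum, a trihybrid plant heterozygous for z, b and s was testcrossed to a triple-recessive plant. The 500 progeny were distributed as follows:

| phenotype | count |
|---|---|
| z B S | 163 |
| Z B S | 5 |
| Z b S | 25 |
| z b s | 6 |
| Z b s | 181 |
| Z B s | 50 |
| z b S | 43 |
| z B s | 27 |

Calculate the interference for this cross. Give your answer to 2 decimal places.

The two most frequent reciprocal classes, z B S and Z b s, are the parental types, so the F1 was z B S / Z b s.
The two rarest classes, Z B S and z b s, are the double crossovers. Comparing them with the parentals, only the z allele has switched, so z is the middle locus and the order is b – z – s.
b–z: (93 + 11)/500 = 0.2080; z–s: (52 + 11)/500 = 0.1260.
Expected DCO frequency = 0.2080 × 0.1260 ≈ 0.02621; observed = 11/500 ≈ 0.02200.
Coefficient of coincidence = 0.02200/0.02621 ≈ 0.84; interference = 1 − 0.84 = 0.16.

0.16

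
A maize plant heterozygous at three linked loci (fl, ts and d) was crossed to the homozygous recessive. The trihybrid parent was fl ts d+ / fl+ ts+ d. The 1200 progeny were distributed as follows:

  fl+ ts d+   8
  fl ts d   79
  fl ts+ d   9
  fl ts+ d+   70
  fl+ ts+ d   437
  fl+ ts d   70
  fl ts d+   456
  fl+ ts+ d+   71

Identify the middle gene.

The two rarest classes, fl+ ts d+ and fl ts+ d, are the double crossovers. Comparing them with the parentals, only the fl allele has switched, so fl is the middle locus and the order is d – fl – ts.

fl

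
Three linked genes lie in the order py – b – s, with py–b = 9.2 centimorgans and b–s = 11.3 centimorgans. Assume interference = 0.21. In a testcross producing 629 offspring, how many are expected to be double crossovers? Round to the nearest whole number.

Map distances give recombination frequencies of 0.092 and 0.113 for the two intervals.
With interference 0.21 (so coincidence = 0.79), expected double-crossover frequency = 0.092 × 0.113 × 0.79 = 0.00821.
Expected number = 0.00821 × 629 = 5.17 ≈ 5.

5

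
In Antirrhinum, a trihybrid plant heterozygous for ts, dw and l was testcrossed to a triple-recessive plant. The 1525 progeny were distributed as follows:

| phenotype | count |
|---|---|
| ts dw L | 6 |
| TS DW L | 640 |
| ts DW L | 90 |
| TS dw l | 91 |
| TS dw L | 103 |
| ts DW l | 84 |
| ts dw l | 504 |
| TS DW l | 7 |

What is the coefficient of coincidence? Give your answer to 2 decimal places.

0.51

The two most frequent reciprocal classes, ts dw l and TS DW L, are the parental types, so the F1 was ts dw l / TS DW L.
The two rarest classes, ts dw L and TS DW l, are the double crossovers. Comparing them with the parentals, only the l allele has switched, so l is the middle locus and the order is dw – l – ts.
dw–l: (187 + 13)/1525 = 0.1311; l–ts: (181 + 13)/1525 = 0.1272.
Expected DCO frequency = 0.1311 × 0.1272 ≈ 0.01668; observed = 13/1525 ≈ 0.00852.
Coefficient of coincidence = 0.00852/0.01668 ≈ 0.51.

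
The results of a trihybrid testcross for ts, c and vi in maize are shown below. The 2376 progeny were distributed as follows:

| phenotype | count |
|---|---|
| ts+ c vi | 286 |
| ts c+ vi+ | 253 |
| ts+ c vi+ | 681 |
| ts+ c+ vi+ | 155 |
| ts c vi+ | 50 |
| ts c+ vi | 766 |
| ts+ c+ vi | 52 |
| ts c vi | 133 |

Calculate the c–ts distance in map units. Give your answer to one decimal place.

The two most frequent reciprocal classes, ts+ c vi+ and ts c+ vi, are the parental types, so the F1 was ts+ c vi+ / ts c+ vi.
The two rarest classes, ts c vi+ and ts+ c+ vi, are the double crossovers. Comparing them with the parentals, only the ts allele has switched, so ts is the middle locus and the order is c – ts – vi.
Crossovers in the c–ts interval produce the single-crossover classes ts+ c+ vi+ and ts c vi (155 + 133 = 288) plus the double crossovers (102).
RF(c–ts) = (288 + 102) / 2376 = 390/2376 = 0.1641 → 16.4 map units.

16.4 map units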